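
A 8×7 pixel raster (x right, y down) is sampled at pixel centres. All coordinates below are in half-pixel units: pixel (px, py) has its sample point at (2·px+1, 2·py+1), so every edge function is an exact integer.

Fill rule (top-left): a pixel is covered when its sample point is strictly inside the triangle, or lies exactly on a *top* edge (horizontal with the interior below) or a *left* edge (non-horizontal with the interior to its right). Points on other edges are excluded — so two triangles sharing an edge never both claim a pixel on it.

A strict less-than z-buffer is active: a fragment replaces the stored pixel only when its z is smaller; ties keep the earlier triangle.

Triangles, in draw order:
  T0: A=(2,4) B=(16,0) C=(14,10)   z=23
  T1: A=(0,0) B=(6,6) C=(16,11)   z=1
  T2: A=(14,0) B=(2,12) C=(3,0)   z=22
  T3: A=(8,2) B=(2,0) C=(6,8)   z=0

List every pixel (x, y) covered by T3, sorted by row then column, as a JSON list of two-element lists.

T0:
  2·area = 132
  edge (2, 4)→(16, 0): d=(14,-4) top-left  bias=+0
  edge (16, 0)→(14, 10): d=(-2,10) right/bottom  bias=-1
  edge (14, 10)→(2, 4): d=(-12,-6) top-left  bias=+0
    (6,0)@(13, 1): e=[2,28,102] → X
    (7,0)@(15, 1): e=[10,8,114] → X
    (3,1)@(7, 3): e=[6,84,42] → X
    (4,1)@(9, 3): e=[14,64,54] → X
    (5,1)@(11, 3): e=[22,44,66] → X
    (2,2)@(5, 5): e=[26,100,6] → X
    (7,2)@(15, 5): e=[66,0,66] → .  [on edge]
    (2,3)@(5, 7): e=[54,96,-18] → .
    (3,3)@(7, 7): e=[62,76,-6] → .
    (4,3)@(9, 7): e=[70,56,6] → X
    (7,3)@(15, 7): e=[94,-4,42] → .
    (4,4)@(9, 9): e=[98,52,-18] → .
  covered (16 px):
    . . . . . . X X
    . . . X X X X X
    . . X X X X X .
    . . . . X X X .
    . . . . . . X .
    . . . . . . . .
    . . . . . . . .
T1:
  2·area = 30  (B↔C swapped to make it positive)
  edge (0, 0)→(16, 11): d=(16,11) right/bottom  bias=-1
  edge (16, 11)→(6, 6): d=(-10,-5) top-left  bias=+0
  edge (6, 6)→(0, 0): d=(-6,-6) top-left  bias=+0
    (0,0)@(1, 1): e=[5,25,0] → X  [on edge]
    (1,0)@(3, 1): e=[-17,35,12] → .
    (0,1)@(1, 3): e=[37,5,-12] → .
    (1,1)@(3, 3): e=[15,15,0] → X  [on edge]
    (2,1)@(5, 3): e=[-7,25,12] → .
    (1,2)@(3, 5): e=[47,-5,-12] → .
    (2,2)@(5, 5): e=[25,5,0] → X  [on edge]
    (3,2)@(7, 5): e=[3,15,12] → X
    (4,2)@(9, 5): e=[-19,25,24] → .
    (2,3)@(5, 7): e=[57,-15,-12] → .
    (3,3)@(7, 7): e=[35,-5,0] → .  [on edge]
    (4,3)@(9, 7): e=[13,5,12] → X
    (4,4)@(9, 9): e=[45,-15,0] → .  [on edge]
    (5,5)@(11, 11): e=[55,-25,0] → .  [on edge]
    (6,6)@(13, 13): e=[65,-35,0] → .  [on edge]
  covered (6 px):
    X . . . . . . .
    . X . . . . . .
    . . X X . . . .
    . . . . X . . .
    . . . . . . X .
    . . . . . . . .
    . . . . . . . .
T2:
  2·area = 132
  edge (14, 0)→(2, 12): d=(-12,12) right/bottom  bias=-1
  edge (2, 12)→(3, 0): d=(1,-12) top-left  bias=+0
  edge (3, 0)→(14, 0): d=(11,0) top-left  bias=+0
    (1,0)@(3, 1): e=[120,1,11] → X
    (2,0)@(5, 1): e=[96,25,11] → X
    (3,0)@(7, 1): e=[72,49,11] → X
    (4,0)@(9, 1): e=[48,73,11] → X
    (5,0)@(11, 1): e=[24,97,11] → X
    (6,0)@(13, 1): e=[0,121,11] → .  [on edge]
    (1,1)@(3, 3): e=[96,3,33] → X
    (5,1)@(11, 3): e=[0,99,33] → .  [on edge]
    (1,2)@(3, 5): e=[72,5,55] → X
    (4,2)@(9, 5): e=[0,77,55] → .  [on edge]
    (1,3)@(3, 7): e=[48,7,77] → X
    (3,3)@(7, 7): e=[0,55,77] → .  [on edge]
    (2,4)@(5, 9): e=[0,33,99] → .  [on edge]
    (1,5)@(3, 11): e=[0,11,121] → .  [on edge]
    (0,6)@(1, 13): e=[0,-11,143] → .  [on edge]
  covered (15 px):
    . X X X X X . .
    . X X X X . . .
    . X X X . . . .
    . X X . . . . .
    . X . . . . . .
    . . . . . . . .
    . . . . . . . .
T3:
  2·area = 40  (B↔C swapped to make it positive)
  edge (8, 2)→(6, 8): d=(-2,6) right/bottom  bias=-1
  edge (6, 8)→(2, 0): d=(-4,-8) top-left  bias=+0
  edge (2, 0)→(8, 2): d=(6,2) right/bottom  bias=-1
    (1,0)@(3, 1): e=[32,4,4] → X
    (2,0)@(5, 1): e=[20,20,0] → .  [on edge]
    (1,1)@(3, 3): e=[28,-4,16] → .
    (2,1)@(5, 3): e=[16,12,12] → X
    (3,1)@(7, 3): e=[4,28,8] → X
    (4,1)@(9, 3): e=[-8,44,4] → .
    (5,1)@(11, 3): e=[-20,60,0] → .  [on edge]
    (2,2)@(5, 5): e=[12,4,24] → X
    (3,2)@(7, 5): e=[0,20,20] → .  [on edge]
    (2,3)@(5, 7): e=[8,-4,36] → .
    (2,5)@(5, 11): e=[0,-20,60] → .  [on edge]
  covered (4 px):
    . X . . . . . .
    . . X X . . . .
    . . X . . . . .
    . . . . . . . .
    . . . . . . . .
    . . . . . . . .
    . . . . . . . .

Result: [[1,0],[2,1],[3,1],[2,2]]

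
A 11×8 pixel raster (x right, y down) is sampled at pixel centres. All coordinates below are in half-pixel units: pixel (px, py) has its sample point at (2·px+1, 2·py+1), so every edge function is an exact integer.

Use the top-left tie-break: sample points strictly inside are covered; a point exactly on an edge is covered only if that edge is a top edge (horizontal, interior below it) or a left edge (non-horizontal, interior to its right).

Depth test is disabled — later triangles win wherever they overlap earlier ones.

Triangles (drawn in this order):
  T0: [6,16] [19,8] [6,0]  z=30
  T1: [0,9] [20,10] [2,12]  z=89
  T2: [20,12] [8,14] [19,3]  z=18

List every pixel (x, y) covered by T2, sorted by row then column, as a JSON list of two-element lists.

T0:
  2·area = 208  (B↔C swapped to make it positive)
  edge (6, 16)→(6, 0): d=(0,-16) top-left  bias=+0
  edge (6, 0)→(19, 8): d=(13,8) right/bottom  bias=-1
  edge (19, 8)→(6, 16): d=(-13,8) right/bottom  bias=-1
    (3,0)@(7, 1): e=[16,5,187] → X
    (4,0)@(9, 1): e=[48,-11,171] → .
    (3,1)@(7, 3): e=[16,31,161] → X
    (4,1)@(9, 3): e=[48,15,145] → X
    (5,1)@(11, 3): e=[80,-1,129] → .
    (3,2)@(7, 5): e=[16,57,135] → X
    (5,2)@(11, 5): e=[80,25,103] → X
    (6,2)@(13, 5): e=[112,9,87] → X
    (7,2)@(15, 5): e=[144,-7,71] → .
    (3,3)@(7, 7): e=[16,83,109] → X
    (7,3)@(15, 7): e=[144,19,45] → X
    (8,3)@(17, 7): e=[176,3,29] → X
  covered (26 px):
    . . . X . . . . . . .
    . . . X X . . . . . .
    . . . X X X X . . . .
    . . . X X X X X X . .
    . . . X X X X X X . .
    . . . X X X X . . . .
    . . . X X . . . . . .
    . . . X . . . . . . .
T1:
  2·area = 58
  edge (0, 9)→(20, 10): d=(20,1) right/bottom  bias=-1
  edge (20, 10)→(2, 12): d=(-18,2) right/bottom  bias=-1
  edge (2, 12)→(0, 9): d=(-2,-3) top-left  bias=+0
    (1,5)@(3, 11): e=[37,16,5] → X
    (2,5)@(5, 11): e=[35,12,11] → X
    (3,5)@(7, 11): e=[33,8,17] → X
    (4,5)@(9, 11): e=[31,4,23] → X
    (5,5)@(11, 11): e=[29,0,29] → .  [on edge]
    (1,6)@(3, 13): e=[77,-20,1] → .
    (2,6)@(5, 13): e=[75,-24,7] → .
    (3,6)@(7, 13): e=[73,-28,13] → .
    (4,6)@(9, 13): e=[71,-32,19] → .
  covered (4 px):
    . . . . . . . . . . .
    . . . . . . . . . . .
    . . . . . . . . . . .
    . . . . . . . . . . .
    . . . . . . . . . . .
    . X X X X . . . . . .
    . . . . . . . . . . .
    . . . . . . . . . . .
T2:
  2·area = 110
  edge (20, 12)→(8, 14): d=(-12,2) right/bottom  bias=-1
  edge (8, 14)→(19, 3): d=(11,-11) top-left  bias=+0
  edge (19, 3)→(20, 12): d=(1,9) right/bottom  bias=-1
    (10,0)@(21, 1): e=[130,0,-20] → .  [on edge]
    (9,1)@(19, 3): e=[110,0,0] → .  [on edge]
    (8,2)@(17, 5): e=[90,0,20] → X  [on edge]
    (9,2)@(19, 5): e=[86,22,2] → X
    (10,2)@(21, 5): e=[82,44,-16] → .
    (7,3)@(15, 7): e=[70,0,40] → X  [on edge]
    (10,3)@(21, 7): e=[58,66,-14] → .
    (6,4)@(13, 9): e=[50,0,60] → X  [on edge]
    (10,4)@(21, 9): e=[34,88,-12] → .
    (5,5)@(11, 11): e=[30,0,80] → X  [on edge]
    (10,5)@(21, 11): e=[10,110,-10] → .
    (4,6)@(9, 13): e=[10,0,100] → X  [on edge]
    (3,7)@(7, 15): e=[-10,0,120] → .  [on edge]
  covered (17 px):
    . . . . . . . . . . .
    . . . . . . . . . . .
    . . . . . . . . X X .
    . . . . . . . X X X .
    . . . . . . X X X X .
    . . . . . X X X X X .
    . . . . X X X . . . .
    . . . . . . . . . . .

Answer: [[8,2],[9,2],[7,3],[8,3],[9,3],[6,4],[7,4],[8,4],[9,4],[5,5],[6,5],[7,5],[8,5],[9,5],[4,6],[5,6],[6,6]]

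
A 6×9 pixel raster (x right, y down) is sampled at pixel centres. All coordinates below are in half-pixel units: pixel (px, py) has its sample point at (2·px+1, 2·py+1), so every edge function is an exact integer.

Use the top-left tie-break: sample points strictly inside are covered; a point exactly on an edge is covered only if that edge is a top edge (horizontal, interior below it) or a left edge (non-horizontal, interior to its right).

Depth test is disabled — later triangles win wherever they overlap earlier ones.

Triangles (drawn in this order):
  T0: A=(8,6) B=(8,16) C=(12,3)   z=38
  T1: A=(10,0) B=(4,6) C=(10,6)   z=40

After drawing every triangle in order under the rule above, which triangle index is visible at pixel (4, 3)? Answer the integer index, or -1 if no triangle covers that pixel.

T0:
  2·area = 40  (B↔C swapped to make it positive)
  edge (8, 6)→(12, 3): d=(4,-3) top-left  bias=+0
  edge (12, 3)→(8, 16): d=(-4,13) right/bottom  bias=-1
  edge (8, 16)→(8, 6): d=(0,-10) top-left  bias=+0
    (5,2)@(11, 5): e=[5,5,30] → #
    (4,3)@(9, 7): e=[7,23,10] → #
    (5,3)@(11, 7): e=[13,-3,30] → ·
    (4,4)@(9, 9): e=[15,15,10] → #
    (5,4)@(11, 9): e=[21,-11,30] → ·
    (4,5)@(9, 11): e=[23,7,10] → #
    (5,5)@(11, 11): e=[29,-19,30] → ·
    (4,6)@(9, 13): e=[31,-1,10] → ·
  covered (4 px):
    · · · · · ·
    · · · · · ·
    · · · · · #
    · · · · # ·
    · · · · # ·
    · · · · # ·
    · · · · · ·
    · · · · · ·
    · · · · · ·
T1:
  2·area = 36  (B↔C swapped to make it positive)
  edge (10, 0)→(10, 6): d=(0,6) right/bottom  bias=-1
  edge (10, 6)→(4, 6): d=(-6,0) right/bottom  bias=-1
  edge (4, 6)→(10, 0): d=(6,-6) top-left  bias=+0
    (4,0)@(9, 1): e=[6,30,0] → #  [on edge]
    (5,0)@(11, 1): e=[-6,30,12] → ·
    (3,1)@(7, 3): e=[18,18,0] → #  [on edge]
    (5,1)@(11, 3): e=[-6,18,24] → ·
    (2,2)@(5, 5): e=[30,6,0] → #  [on edge]
    (5,2)@(11, 5): e=[-6,6,36] → ·
    (1,3)@(3, 7): e=[42,-6,0] → ·  [on edge]
    (2,3)@(5, 7): e=[30,-6,12] → ·
    (3,3)@(7, 7): e=[18,-6,24] → ·
    (4,3)@(9, 7): e=[6,-6,36] → ·
    (0,4)@(1, 9): e=[54,-18,0] → ·  [on edge]
  covered (6 px):
    · · · · # ·
    · · · # # ·
    · · # # # ·
    · · · · · ·
    · · · · · ·
    · · · · · ·
    · · · · · ·
    · · · · · ·
    · · · · · ·

Z-buffer (winner per pixel, '.' = empty):
  . . . . 1 .
  . . . 1 1 .
  . . 1 1 1 0
  . . . . 0 .
  . . . . 0 .
  . . . . 0 .
  . . . . . .
  . . . . . .
  . . . . . .

Result: 0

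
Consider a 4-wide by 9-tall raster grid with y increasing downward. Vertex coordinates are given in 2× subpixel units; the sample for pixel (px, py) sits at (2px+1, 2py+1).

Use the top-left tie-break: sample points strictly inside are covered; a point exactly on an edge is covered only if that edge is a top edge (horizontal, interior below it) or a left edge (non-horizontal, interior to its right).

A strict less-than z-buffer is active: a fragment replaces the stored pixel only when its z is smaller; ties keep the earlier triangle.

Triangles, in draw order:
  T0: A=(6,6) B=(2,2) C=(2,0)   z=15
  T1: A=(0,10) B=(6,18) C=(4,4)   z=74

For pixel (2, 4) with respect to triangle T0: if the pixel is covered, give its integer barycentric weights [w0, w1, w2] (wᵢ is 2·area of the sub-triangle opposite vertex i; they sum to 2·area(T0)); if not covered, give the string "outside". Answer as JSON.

T0:
  2·area = 8
  edge (6, 6)→(2, 2): d=(-4,-4) top-left  bias=+0
  edge (2, 2)→(2, 0): d=(0,-2) top-left  bias=+0
  edge (2, 0)→(6, 6): d=(4,6) right/bottom  bias=-1
    (0,0)@(1, 1): e=[0,-2,10] → .  [on edge]
    (1,1)@(3, 3): e=[0,2,6] → X  [on edge]
    (2,1)@(5, 3): e=[8,6,-6] → .
    (1,2)@(3, 5): e=[-8,2,14] → .
    (2,2)@(5, 5): e=[0,6,2] → X  [on edge]
    (3,2)@(7, 5): e=[8,10,-10] → .
    (2,3)@(5, 7): e=[-8,6,10] → .
    (3,3)@(7, 7): e=[0,10,-2] → .  [on edge]
  covered (2 px):
    . . . .
    . X . .
    . . X .
    . . . .
    . . . .
    . . . .
    . . . .
    . . . .
    . . . .
T1:
  2·area = 68  (B↔C swapped to make it positive)
  edge (0, 10)→(4, 4): d=(4,-6) top-left  bias=+0
  edge (4, 4)→(6, 18): d=(2,14) right/bottom  bias=-1
  edge (6, 18)→(0, 10): d=(-6,-8) top-left  bias=+0
    (1,3)@(3, 7): e=[6,20,42] → X
    (2,3)@(5, 7): e=[18,-8,58] → .
    (0,4)@(1, 9): e=[2,52,14] → X
    (2,4)@(5, 9): e=[26,-4,46] → .
    (0,5)@(1, 11): e=[10,56,2] → X
    (2,5)@(5, 11): e=[34,0,34] → .  [on edge]
    (0,6)@(1, 13): e=[18,60,-10] → .
    (1,6)@(3, 13): e=[30,32,6] → X
    (2,6)@(5, 13): e=[42,4,22] → X
    (3,6)@(7, 13): e=[54,-24,38] → .
    (1,7)@(3, 15): e=[38,36,-6] → .
    (2,7)@(5, 15): e=[50,8,10] → X
  covered (8 px):
    . . . .
    . . . .
    . . . .
    . X . .
    X X . .
    X X . .
    . X X .
    . . X .
    . . . .

Result: "outside"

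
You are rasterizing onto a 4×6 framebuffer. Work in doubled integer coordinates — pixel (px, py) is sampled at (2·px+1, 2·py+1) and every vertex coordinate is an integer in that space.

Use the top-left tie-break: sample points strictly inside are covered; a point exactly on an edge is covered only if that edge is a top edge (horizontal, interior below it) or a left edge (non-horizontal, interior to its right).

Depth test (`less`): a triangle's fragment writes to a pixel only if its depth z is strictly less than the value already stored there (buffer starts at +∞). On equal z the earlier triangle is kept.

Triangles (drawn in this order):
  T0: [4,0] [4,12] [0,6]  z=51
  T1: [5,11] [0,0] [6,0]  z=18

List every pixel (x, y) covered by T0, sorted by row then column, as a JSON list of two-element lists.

T0:
  2·area = 48
  edge (4, 0)→(4, 12): d=(0,12) right/bottom  bias=-1
  edge (4, 12)→(0, 6): d=(-4,-6) top-left  bias=+0
  edge (0, 6)→(4, 0): d=(4,-6) top-left  bias=+0
    (1,1)@(3, 3): e=[12,30,6] → X
    (2,1)@(5, 3): e=[-12,42,18] → .
    (0,2)@(1, 5): e=[36,10,2] → X
    (2,2)@(5, 5): e=[-12,34,26] → .
    (0,3)@(1, 7): e=[36,2,10] → X
    (2,3)@(5, 7): e=[-12,26,34] → .
    (0,4)@(1, 9): e=[36,-6,18] → .
    (1,4)@(3, 9): e=[12,6,30] → X
    (2,4)@(5, 9): e=[-12,18,42] → .
    (1,5)@(3, 11): e=[12,-2,38] → .
  covered (6 px):
    . . . .
    . X . .
    X X . .
    X X . .
    . X . .
    . . . .
T1:
  2·area = 66
  edge (5, 11)→(0, 0): d=(-5,-11) top-left  bias=+0
  edge (0, 0)→(6, 0): d=(6,0) top-left  bias=+0
  edge (6, 0)→(5, 11): d=(-1,11) right/bottom  bias=-1
    (0,0)@(1, 1): e=[6,6,54] → X
    (1,0)@(3, 1): e=[28,6,32] → X
    (2,0)@(5, 1): e=[50,6,10] → X
    (3,0)@(7, 1): e=[72,6,-12] → .
    (0,1)@(1, 3): e=[-4,18,52] → .
    (1,1)@(3, 3): e=[18,18,30] → X
    (3,1)@(7, 3): e=[62,18,-14] → .
    (1,2)@(3, 5): e=[8,30,28] → X
    (3,2)@(7, 5): e=[52,30,-16] → .
    (1,3)@(3, 7): e=[-2,42,26] → .
    (2,3)@(5, 7): e=[20,42,4] → X
    (3,3)@(7, 7): e=[42,42,-18] → .
    (2,5)@(5, 11): e=[0,66,0] → .  [on edge]
  covered (9 px):
    X X X .
    . X X .
    . X X .
    . . X .
    . . X .
    . . . .

Answer: [[1,1],[0,2],[1,2],[0,3],[1,3],[1,4]]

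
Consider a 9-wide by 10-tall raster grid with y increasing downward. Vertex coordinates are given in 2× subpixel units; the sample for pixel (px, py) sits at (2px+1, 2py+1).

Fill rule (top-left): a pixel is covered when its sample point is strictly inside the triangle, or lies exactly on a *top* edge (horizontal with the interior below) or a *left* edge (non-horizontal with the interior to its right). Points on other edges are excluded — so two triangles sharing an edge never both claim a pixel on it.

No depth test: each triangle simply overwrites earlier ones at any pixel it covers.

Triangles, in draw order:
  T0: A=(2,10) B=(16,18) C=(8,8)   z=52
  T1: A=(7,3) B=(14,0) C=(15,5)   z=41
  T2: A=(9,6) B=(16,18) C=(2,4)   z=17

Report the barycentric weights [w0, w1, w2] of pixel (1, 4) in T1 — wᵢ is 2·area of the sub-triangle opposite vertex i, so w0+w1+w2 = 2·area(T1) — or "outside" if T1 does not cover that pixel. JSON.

T0:
  2·area = 76  (B↔C swapped to make it positive)
  edge (2, 10)→(8, 8): d=(6,-2) top-left  bias=+0
  edge (8, 8)→(16, 18): d=(8,10) right/bottom  bias=-1
  edge (16, 18)→(2, 10): d=(-14,-8) top-left  bias=+0
    (8,2)@(17, 5): e=[0,-114,190] → ·  [on edge]
    (5,3)@(11, 7): e=[0,-38,114] → ·  [on edge]
    (2,4)@(5, 9): e=[0,38,38] → #  [on edge]
    (3,4)@(7, 9): e=[4,18,54] → #
    (4,4)@(9, 9): e=[8,-2,70] → ·
    (2,5)@(5, 11): e=[12,54,10] → #
    (4,5)@(9, 11): e=[20,14,42] → #
    (5,5)@(11, 11): e=[24,-6,58] → ·
    (2,6)@(5, 13): e=[24,70,-18] → ·
    (3,6)@(7, 13): e=[28,50,-2] → ·
    (4,6)@(9, 13): e=[32,30,14] → #
    (5,6)@(11, 13): e=[36,10,30] → #
  covered (10 px):
    · · · · · · · · ·
    · · · · · · · · ·
    · · · · · · · · ·
    · · · · · · · · ·
    · · # # · · · · ·
    · · # # # · · · ·
    · · · · # # · · ·
    · · · · · # # · ·
    · · · · · · · # ·
    · · · · · · · · ·
T1:
  2·area = 38
  edge (7, 3)→(14, 0): d=(7,-3) top-left  bias=+0
  edge (14, 0)→(15, 5): d=(1,5) right/bottom  bias=-1
  edge (15, 5)→(7, 3): d=(-8,-2) top-left  bias=+0
    (6,0)@(13, 1): e=[4,6,28] → #
    (7,0)@(15, 1): e=[10,-4,32] → ·
    (3,1)@(7, 3): e=[0,38,0] → #  [on edge]
    (4,1)@(9, 3): e=[6,28,4] → #
    (5,1)@(11, 3): e=[12,18,8] → #
    (7,1)@(15, 3): e=[24,-2,16] → ·
    (3,2)@(7, 5): e=[14,40,-16] → ·
    (4,2)@(9, 5): e=[20,30,-12] → ·
    (5,2)@(11, 5): e=[26,20,-8] → ·
    (6,2)@(13, 5): e=[32,10,-4] → ·
    (7,2)@(15, 5): e=[38,0,0] → ·  [on edge]
    (8,7)@(17, 15): e=[114,0,-76] → ·  [on edge]
  covered (5 px):
    · · · · · · # · ·
    · · · # # # # · ·
    · · · · · · · · ·
    · · · · · · · · ·
    · · · · · · · · ·
    · · · · · · · · ·
    · · · · · · · · ·
    · · · · · · · · ·
    · · · · · · · · ·
    · · · · · · · · ·
T2:
  2·area = 70
  edge (9, 6)→(16, 18): d=(7,12) right/bottom  bias=-1
  edge (16, 18)→(2, 4): d=(-14,-14) top-left  bias=+0
  edge (2, 4)→(9, 6): d=(7,2) right/bottom  bias=-1
    (0,1)@(1, 3): e=[75,0,-5] → ·  [on edge]
    (1,2)@(3, 5): e=[65,0,5] → #  [on edge]
    (2,2)@(5, 5): e=[41,28,1] → #
    (3,2)@(7, 5): e=[17,56,-3] → ·
    (1,3)@(3, 7): e=[79,-28,19] → ·
    (2,3)@(5, 7): e=[55,0,15] → #  [on edge]
    (3,3)@(7, 7): e=[31,28,11] → #
    (4,3)@(9, 7): e=[7,56,7] → #
    (5,3)@(11, 7): e=[-17,84,3] → ·
    (2,4)@(5, 9): e=[69,-28,29] → ·
    (3,4)@(7, 9): e=[45,0,25] → #  [on edge]
    (5,4)@(11, 9): e=[-3,56,17] → ·
    (4,5)@(9, 11): e=[35,0,35] → #  [on edge]
    (5,6)@(11, 13): e=[25,0,45] → #  [on edge]
    (6,7)@(13, 15): e=[15,0,55] → #  [on edge]
    (7,8)@(15, 17): e=[5,0,65] → #  [on edge]
    (8,9)@(17, 19): e=[-5,0,75] → ·  [on edge]
  covered (13 px):
    · · · · · · · · ·
    · · · · · · · · ·
    · # # · · · · · ·
    · · # # # · · · ·
    · · · # # · · · ·
    · · · · # # · · ·
    · · · · · # # · ·
    · · · · · · # · ·
    · · · · · · · # ·
    · · · · · · · · ·

Final: "outside"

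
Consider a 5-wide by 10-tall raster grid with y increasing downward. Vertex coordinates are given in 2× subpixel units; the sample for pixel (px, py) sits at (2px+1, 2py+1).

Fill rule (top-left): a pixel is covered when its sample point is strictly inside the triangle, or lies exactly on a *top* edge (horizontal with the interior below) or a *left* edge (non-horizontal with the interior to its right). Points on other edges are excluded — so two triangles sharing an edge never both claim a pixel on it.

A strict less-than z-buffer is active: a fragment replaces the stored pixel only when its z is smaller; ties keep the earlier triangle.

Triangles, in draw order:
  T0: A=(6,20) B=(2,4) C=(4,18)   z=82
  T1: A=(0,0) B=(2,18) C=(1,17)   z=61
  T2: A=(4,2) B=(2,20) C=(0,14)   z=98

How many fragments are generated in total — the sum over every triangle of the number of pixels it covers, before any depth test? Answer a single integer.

T0:
  2·area = 24  (B↔C swapped to make it positive)
  edge (6, 20)→(4, 18): d=(-2,-2) top-left  bias=+0
  edge (4, 18)→(2, 4): d=(-2,-14) top-left  bias=+0
  edge (2, 4)→(6, 20): d=(4,16) right/bottom  bias=-1
    (1,4)@(3, 9): e=[16,4,4] → █
    (2,4)@(5, 9): e=[20,32,-28] → ·
    (1,5)@(3, 11): e=[12,0,12] → █  [on edge]
    (2,5)@(5, 11): e=[16,28,-20] → ·
    (1,6)@(3, 13): e=[8,-4,20] → ·
    (0,7)@(1, 15): e=[0,-36,60] → ·  [on edge]
    (1,8)@(3, 17): e=[0,-12,36] → ·  [on edge]
    (2,8)@(5, 17): e=[4,16,4] → █
    (3,8)@(7, 17): e=[8,44,-28] → ·
    (2,9)@(5, 19): e=[0,12,12] → █  [on edge]
    (3,9)@(7, 19): e=[4,40,-20] → ·
  covered (4 px):
    · · · · ·
    · · · · ·
    · · · · ·
    · · · · ·
    · █ · · ·
    · █ · · ·
    · · · · ·
    · · · · ·
    · · █ · ·
    · · █ · ·
T1:
  2·area = 16
  edge (0, 0)→(2, 18): d=(2,18) right/bottom  bias=-1
  edge (2, 18)→(1, 17): d=(-1,-1) top-left  bias=+0
  edge (1, 17)→(0, 0): d=(-1,-17) top-left  bias=+0
    (0,4)@(1, 9): e=[0,8,8] → ·  [on edge]
    (0,5)@(1, 11): e=[4,6,6] → █
    (1,5)@(3, 11): e=[-32,8,40] → ·
    (0,6)@(1, 13): e=[8,4,4] → █
    (1,6)@(3, 13): e=[-28,6,38] → ·
    (0,7)@(1, 15): e=[12,2,2] → █
    (1,7)@(3, 15): e=[-24,4,36] → ·
    (0,8)@(1, 17): e=[16,0,0] → █  [on edge]
    (1,8)@(3, 17): e=[-20,2,34] → ·
    (0,9)@(1, 19): e=[20,-2,-2] → ·
    (1,9)@(3, 19): e=[-16,0,32] → ·  [on edge]
  covered (4 px):
    · · · · ·
    · · · · ·
    · · · · ·
    · · · · ·
    · · · · ·
    █ · · · ·
    █ · · · ·
    █ · · · ·
    █ · · · ·
    · · · · ·
T2:
  2·area = 48
  edge (4, 2)→(2, 20): d=(-2,18) right/bottom  bias=-1
  edge (2, 20)→(0, 14): d=(-2,-6) top-left  bias=+0
  edge (0, 14)→(4, 2): d=(4,-12) top-left  bias=+0
    (1,2)@(3, 5): e=[12,36,0] → █  [on edge]
    (2,2)@(5, 5): e=[-24,48,24] → ·
    (1,3)@(3, 7): e=[8,32,8] → █
    (2,3)@(5, 7): e=[-28,44,32] → ·
    (1,4)@(3, 9): e=[4,28,16] → █
    (2,4)@(5, 9): e=[-32,40,40] → ·
    (0,5)@(1, 11): e=[36,12,0] → █  [on edge]
    (1,5)@(3, 11): e=[0,24,24] → ·  [on edge]
    (0,6)@(1, 13): e=[32,8,8] → █
    (1,6)@(3, 13): e=[-4,20,32] → ·
    (0,7)@(1, 15): e=[28,4,16] → █
    (1,7)@(3, 15): e=[-8,16,40] → ·
    (0,8)@(1, 17): e=[24,0,24] → █  [on edge]
  covered (7 px):
    · · · · ·
    · · · · ·
    · █ · · ·
    · █ · · ·
    · █ · · ·
    █ · · · ·
    █ · · · ·
    █ · · · ·
    █ · · · ·
    · · · · ·

Result: 15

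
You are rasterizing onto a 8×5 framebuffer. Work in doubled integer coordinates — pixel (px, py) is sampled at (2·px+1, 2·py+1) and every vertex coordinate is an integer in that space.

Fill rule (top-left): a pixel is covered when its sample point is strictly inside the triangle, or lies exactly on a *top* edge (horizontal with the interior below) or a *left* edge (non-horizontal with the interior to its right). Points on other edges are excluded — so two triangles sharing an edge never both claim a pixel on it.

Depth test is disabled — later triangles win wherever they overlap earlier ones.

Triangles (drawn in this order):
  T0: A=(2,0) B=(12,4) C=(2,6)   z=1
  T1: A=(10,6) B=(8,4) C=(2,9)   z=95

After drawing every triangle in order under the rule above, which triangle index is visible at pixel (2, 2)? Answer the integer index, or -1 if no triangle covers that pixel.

T0:
  2·area = 60
  edge (2, 0)→(12, 4): d=(10,4) right/bottom  bias=-1
  edge (12, 4)→(2, 6): d=(-10,2) right/bottom  bias=-1
  edge (2, 6)→(2, 0): d=(0,-6) top-left  bias=+0
    (1,0)@(3, 1): e=[6,48,6] → X
    (2,0)@(5, 1): e=[-2,44,18] → .
    (1,1)@(3, 3): e=[26,28,6] → X
    (2,1)@(5, 3): e=[18,24,18] → X
    (3,1)@(7, 3): e=[10,20,30] → X
    (4,1)@(9, 3): e=[2,16,42] → X
    (5,1)@(11, 3): e=[-6,12,54] → .
    (1,2)@(3, 5): e=[46,8,6] → X
    (3,2)@(7, 5): e=[30,0,30] → .  [on edge]
    (4,2)@(9, 5): e=[22,-4,42] → .
    (1,3)@(3, 7): e=[66,-12,6] → .
    (2,3)@(5, 7): e=[58,-16,18] → .
  covered (7 px):
    . X . . . . . .
    . X X X X . . .
    . X X . . . . .
    . . . . . . . .
    . . . . . . . .
T1:
  2·area = 22  (B↔C swapped to make it positive)
  edge (10, 6)→(2, 9): d=(-8,3) right/bottom  bias=-1
  edge (2, 9)→(8, 4): d=(6,-5) top-left  bias=+0
  edge (8, 4)→(10, 6): d=(2,2) right/bottom  bias=-1
    (2,0)@(5, 1): e=[55,-33,0] → .  [on edge]
    (3,1)@(7, 3): e=[33,-11,0] → .  [on edge]
    (3,2)@(7, 5): e=[17,1,4] → X
    (4,2)@(9, 5): e=[11,11,0] → .  [on edge]
    (2,3)@(5, 7): e=[7,3,12] → X
    (4,3)@(9, 7): e=[-5,23,4] → .
    (5,3)@(11, 7): e=[-11,33,0] → .  [on edge]
    (2,4)@(5, 9): e=[-9,15,16] → .
    (3,4)@(7, 9): e=[-15,25,12] → .
    (6,4)@(13, 9): e=[-33,55,0] → .  [on edge]
  covered (3 px):
    . . . . . . . .
    . . . . . . . .
    . . . X . . . .
    . . X X . . . .
    . . . . . . . .

Z-buffer (winner per pixel, '.' = empty):
  . 0 . . . . . .
  . 0 0 0 0 . . .
  . 0 0 1 . . . .
  . . 1 1 . . . .
  . . . . . . . .

Final: 0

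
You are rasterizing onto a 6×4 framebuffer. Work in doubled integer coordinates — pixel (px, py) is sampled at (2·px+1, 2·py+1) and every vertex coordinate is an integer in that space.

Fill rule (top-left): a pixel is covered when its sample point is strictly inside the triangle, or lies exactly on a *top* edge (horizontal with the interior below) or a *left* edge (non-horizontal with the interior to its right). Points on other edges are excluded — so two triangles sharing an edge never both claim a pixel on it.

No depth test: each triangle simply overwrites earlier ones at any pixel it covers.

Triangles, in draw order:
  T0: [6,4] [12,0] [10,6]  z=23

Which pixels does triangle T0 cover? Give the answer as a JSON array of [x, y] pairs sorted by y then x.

T0:
  2·area = 28
  edge (6, 4)→(12, 0): d=(6,-4) top-left  bias=+0
  edge (12, 0)→(10, 6): d=(-2,6) right/bottom  bias=-1
  edge (10, 6)→(6, 4): d=(-4,-2) top-left  bias=+0
    (5,0)@(11, 1): e=[2,4,22] → X
    (4,1)@(9, 3): e=[6,12,10] → X
    (5,1)@(11, 3): e=[14,0,14] → .  [on edge]
    (4,2)@(9, 5): e=[18,8,2] → X
    (5,2)@(11, 5): e=[26,-4,6] → .
    (4,3)@(9, 7): e=[30,4,-6] → .
  covered (3 px):
    . . . . . X
    . . . . X .
    . . . . X .
    . . . . . .

Answer: [[5,0],[4,1],[4,2]]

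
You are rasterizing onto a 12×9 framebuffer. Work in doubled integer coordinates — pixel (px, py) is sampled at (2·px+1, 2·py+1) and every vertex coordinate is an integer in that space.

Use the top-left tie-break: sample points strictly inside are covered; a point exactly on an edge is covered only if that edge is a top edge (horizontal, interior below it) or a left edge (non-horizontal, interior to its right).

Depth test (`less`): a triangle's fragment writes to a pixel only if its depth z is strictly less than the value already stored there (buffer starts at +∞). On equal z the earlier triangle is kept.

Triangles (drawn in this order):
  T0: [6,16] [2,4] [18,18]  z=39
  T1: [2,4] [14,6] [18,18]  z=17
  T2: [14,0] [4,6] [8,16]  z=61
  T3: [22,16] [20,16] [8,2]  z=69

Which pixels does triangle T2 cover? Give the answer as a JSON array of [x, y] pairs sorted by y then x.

T0:
  2·area = 136
  edge (6, 16)→(2, 4): d=(-4,-12) top-left  bias=+0
  edge (2, 4)→(18, 18): d=(16,14) right/bottom  bias=-1
  edge (18, 18)→(6, 16): d=(-12,-2) top-left  bias=+0
    (0,0)@(1, 1): e=[0,-34,170] → .  [on edge]
    (1,2)@(3, 5): e=[8,2,126] → X
    (2,2)@(5, 5): e=[32,-26,130] → .
    (1,3)@(3, 7): e=[0,34,102] → X  [on edge]
    (2,3)@(5, 7): e=[24,6,106] → X
    (3,3)@(7, 7): e=[48,-22,110] → .
    (1,4)@(3, 9): e=[-8,66,78] → .
    (2,4)@(5, 9): e=[16,38,82] → X
    (3,4)@(7, 9): e=[40,10,86] → X
    (4,4)@(9, 9): e=[64,-18,90] → .
    (2,5)@(5, 11): e=[8,70,58] → X
    (4,5)@(9, 11): e=[56,14,66] → X
    (2,6)@(5, 13): e=[0,102,34] → X  [on edge]
  covered (18 px):
    . . . . . . . . . . . .
    . . . . . . . . . . . .
    . X . . . . . . . . . .
    . X X . . . . . . . . .
    . . X X . . . . . . . .
    . . X X X . . . . . . .
    . . X X X X . . . . . .
    . . . X X X X . . . . .
    . . . . . . X X . . . .
T1:
  2·area = 136
  edge (2, 4)→(14, 6): d=(12,2) right/bottom  bias=-1
  edge (14, 6)→(18, 18): d=(4,12) right/bottom  bias=-1
  edge (18, 18)→(2, 4): d=(-16,-14) top-left  bias=+0
    (6,1)@(13, 3): e=[-34,0,170] → .  [on edge]
    (2,2)@(5, 5): e=[6,104,26] → X
    (3,2)@(7, 5): e=[2,80,54] → X
    (4,2)@(9, 5): e=[-2,56,82] → .
    (2,3)@(5, 7): e=[30,112,-6] → .
    (3,3)@(7, 7): e=[26,88,22] → X
    (4,3)@(9, 7): e=[22,64,50] → X
    (5,3)@(11, 7): e=[18,40,78] → X
    (6,3)@(13, 7): e=[14,16,106] → X
    (7,3)@(15, 7): e=[10,-8,134] → .
    (3,4)@(7, 9): e=[50,96,-10] → .
    (4,4)@(9, 9): e=[46,72,18] → X
    (7,4)@(15, 9): e=[34,0,102] → .  [on edge]
    (8,7)@(17, 15): e=[102,0,34] → .  [on edge]
  covered (16 px):
    . . . . . . . . . . . .
    . . . . . . . . . . . .
    . . X X . . . . . . . .
    . . . X X X X . . . . .
    . . . . X X X . . . . .
    . . . . . X X X . . . .
    . . . . . . X X . . . .
    . . . . . . . X . . . .
    . . . . . . . . X . . .
T2:
  2·area = 124  (B↔C swapped to make it positive)
  edge (14, 0)→(8, 16): d=(-6,16) right/bottom  bias=-1
  edge (8, 16)→(4, 6): d=(-4,-10) top-left  bias=+0
  edge (4, 6)→(14, 0): d=(10,-6) top-left  bias=+0
    (6,0)@(13, 1): e=[10,110,4] → X
    (7,0)@(15, 1): e=[-22,130,16] → .
    (4,1)@(9, 3): e=[62,62,0] → X  [on edge]
    (5,1)@(11, 3): e=[30,82,12] → X
    (6,1)@(13, 3): e=[-2,102,24] → .
    (3,2)@(7, 5): e=[82,34,8] → X
    (6,2)@(13, 5): e=[-14,94,44] → .
    (2,3)@(5, 7): e=[102,6,16] → X
    (6,3)@(13, 7): e=[-26,86,64] → .
    (2,4)@(5, 9): e=[90,-2,36] → .
    (3,4)@(7, 9): e=[58,18,48] → X
    (5,4)@(11, 9): e=[-6,58,72] → .
  covered (16 px):
    . . . . . . X . . . . .
    . . . . X X . . . . . .
    . . . X X X . . . . . .
    . . X X X X . . . . . .
    . . . X X . . . . . . .
    . . . X X . . . . . . .
    . . . X X . . . . . . .
    . . . . . . . . . . . .
    . . . . . . . . . . . .
T3:
  2·area = 28
  edge (22, 16)→(20, 16): d=(-2,0) right/bottom  bias=-1
  edge (20, 16)→(8, 2): d=(-12,-14) top-left  bias=+0
  edge (8, 2)→(22, 16): d=(14,14) right/bottom  bias=-1
    (3,0)@(7, 1): e=[30,-2,0] → .  [on edge]
    (4,1)@(9, 3): e=[26,2,0] → .  [on edge]
    (5,2)@(11, 5): e=[22,6,0] → .  [on edge]
    (6,3)@(13, 7): e=[18,10,0] → .  [on edge]
    (7,4)@(15, 9): e=[14,14,0] → .  [on edge]
    (8,5)@(17, 11): e=[10,18,0] → .  [on edge]
    (9,6)@(19, 13): e=[6,22,0] → .  [on edge]
    (10,7)@(21, 15): e=[2,26,0] → .  [on edge]
    (11,8)@(23, 17): e=[-2,30,0] → .  [on edge]
  covered (0 px):
    . . . . . . . . . . . .
    . . . . . . . . . . . .
    . . . . . . . . . . . .
    . . . . . . . . . . . .
    . . . . . . . . . . . .
    . . . . . . . . . . . .
    . . . . . . . . . . . .
    . . . . . . . . . . . .
    . . . . . . . . . . . .

Answer: [[6,0],[4,1],[5,1],[3,2],[4,2],[5,2],[2,3],[3,3],[4,3],[5,3],[3,4],[4,4],[3,5],[4,5],[3,6],[4,6]]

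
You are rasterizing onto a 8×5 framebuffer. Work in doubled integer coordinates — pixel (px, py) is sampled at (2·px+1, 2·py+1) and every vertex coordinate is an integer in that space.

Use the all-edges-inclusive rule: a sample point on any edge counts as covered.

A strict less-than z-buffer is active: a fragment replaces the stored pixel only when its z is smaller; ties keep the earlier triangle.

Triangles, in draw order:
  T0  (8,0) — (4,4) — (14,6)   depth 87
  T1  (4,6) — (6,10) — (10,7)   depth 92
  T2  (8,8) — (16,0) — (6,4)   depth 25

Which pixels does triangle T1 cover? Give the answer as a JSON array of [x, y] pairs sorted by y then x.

T0:
  2·area = 48  (B↔C swapped to make it positive)
  edge (8, 0)→(14, 6): d=(6,6) inclusive
  edge (14, 6)→(4, 4): d=(-10,-2) inclusive
  edge (4, 4)→(8, 0): d=(4,-4) inclusive
    (3,0)@(7, 1): e=[12,36,0] → X  [on edge]
    (4,0)@(9, 1): e=[0,40,8] → X  [on edge]
    (5,0)@(11, 1): e=[-12,44,16] → .
    (2,1)@(5, 3): e=[36,12,0] → X  [on edge]
    (5,1)@(11, 3): e=[0,24,24] → X  [on edge]
    (6,1)@(13, 3): e=[-12,28,32] → .
    (1,2)@(3, 5): e=[60,-12,0] → .  [on edge]
    (2,2)@(5, 5): e=[48,-8,8] → .
    (3,2)@(7, 5): e=[36,-4,16] → .
    (4,2)@(9, 5): e=[24,0,24] → X  [on edge]
    (6,2)@(13, 5): e=[0,8,40] → X  [on edge]
    (7,2)@(15, 5): e=[-12,12,48] → .
    (0,3)@(1, 7): e=[84,-36,0] → .  [on edge]
    (7,3)@(15, 7): e=[0,-8,56] → .  [on edge]
  covered (9 px):
    . . . X X . . .
    . . X X X X . .
    . . . . X X X .
    . . . . . . . .
    . . . . . . . .
T1:
  2·area = 22  (B↔C swapped to make it positive)
  edge (4, 6)→(10, 7): d=(6,1) inclusive
  edge (10, 7)→(6, 10): d=(-4,3) inclusive
  edge (6, 10)→(4, 6): d=(-2,-4) inclusive
    (2,3)@(5, 7): e=[5,15,2] → X
    (3,3)@(7, 7): e=[3,9,10] → X
    (4,3)@(9, 7): e=[1,3,18] → X
    (5,3)@(11, 7): e=[-1,-3,26] → .
    (2,4)@(5, 9): e=[17,7,-2] → .
    (3,4)@(7, 9): e=[15,1,6] → X
    (4,4)@(9, 9): e=[13,-5,14] → .
  covered (4 px):
    . . . . . . . .
    . . . . . . . .
    . . . . . . . .
    . . X X X . . .
    . . . X . . . .
T2:
  2·area = 48  (B↔C swapped to make it positive)
  edge (8, 8)→(6, 4): d=(-2,-4) inclusive
  edge (6, 4)→(16, 0): d=(10,-4) inclusive
  edge (16, 0)→(8, 8): d=(-8,8) inclusive
    (7,0)@(15, 1): e=[42,6,0] → X  [on edge]
    (4,1)@(9, 3): e=[14,2,32] → X
    (5,1)@(11, 3): e=[22,10,16] → X
    (6,1)@(13, 3): e=[30,18,0] → X  [on edge]
    (7,1)@(15, 3): e=[38,26,-16] → .
    (3,2)@(7, 5): e=[2,14,32] → X
    (5,2)@(11, 5): e=[18,30,0] → X  [on edge]
    (6,2)@(13, 5): e=[26,38,-16] → .
    (3,3)@(7, 7): e=[-2,34,16] → .
    (4,3)@(9, 7): e=[6,42,0] → X  [on edge]
    (5,3)@(11, 7): e=[14,50,-16] → .
    (3,4)@(7, 9): e=[-6,54,0] → .  [on edge]
  covered (8 px):
    . . . . . . . X
    . . . . X X X .
    . . . X X X . .
    . . . . X . . .
    . . . . . . . .

Result: [[2,3],[3,3],[4,3],[3,4]]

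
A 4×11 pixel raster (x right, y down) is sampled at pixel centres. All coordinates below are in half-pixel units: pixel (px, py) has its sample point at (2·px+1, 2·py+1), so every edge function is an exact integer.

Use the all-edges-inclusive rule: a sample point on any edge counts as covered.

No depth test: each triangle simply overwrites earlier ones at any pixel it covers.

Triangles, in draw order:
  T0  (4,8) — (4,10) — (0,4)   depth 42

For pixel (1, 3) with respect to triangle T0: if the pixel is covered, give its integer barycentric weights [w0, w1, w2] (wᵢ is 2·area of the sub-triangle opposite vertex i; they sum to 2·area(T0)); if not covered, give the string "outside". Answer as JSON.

T0:
  2·area = 8
  edge (4, 8)→(4, 10): d=(0,2) inclusive
  edge (4, 10)→(0, 4): d=(-4,-6) inclusive
  edge (0, 4)→(4, 8): d=(4,4) inclusive
    (0,2)@(1, 5): e=[6,2,0] → █  [on edge]
    (1,2)@(3, 5): e=[2,14,-8] → ·
    (0,3)@(1, 7): e=[6,-6,8] → ·
    (1,3)@(3, 7): e=[2,6,0] → █  [on edge]
    (2,3)@(5, 7): e=[-2,18,-8] → ·
    (1,4)@(3, 9): e=[2,-2,8] → ·
    (2,4)@(5, 9): e=[-2,10,0] → ·  [on edge]
    (3,5)@(7, 11): e=[-6,14,0] → ·  [on edge]
  covered (2 px):
    · · · ·
    · · · ·
    █ · · ·
    · █ · ·
    · · · ·
    · · · ·
    · · · ·
    · · · ·
    · · · ·
    · · · ·
    · · · ·

Result: [6,0,2]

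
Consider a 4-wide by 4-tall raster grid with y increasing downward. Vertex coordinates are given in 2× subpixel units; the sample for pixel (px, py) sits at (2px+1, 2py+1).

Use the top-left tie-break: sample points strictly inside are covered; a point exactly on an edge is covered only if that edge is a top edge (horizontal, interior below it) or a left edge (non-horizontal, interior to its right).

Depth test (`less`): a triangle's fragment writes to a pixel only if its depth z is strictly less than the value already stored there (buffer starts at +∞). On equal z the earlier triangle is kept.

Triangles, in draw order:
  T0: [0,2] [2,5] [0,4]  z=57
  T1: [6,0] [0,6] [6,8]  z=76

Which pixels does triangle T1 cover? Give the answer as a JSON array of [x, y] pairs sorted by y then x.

T0:
  2·area = 4
  edge (0, 2)→(2, 5): d=(2,3) right/bottom  bias=-1
  edge (2, 5)→(0, 4): d=(-2,-1) top-left  bias=+0
  edge (0, 4)→(0, 2): d=(0,-2) top-left  bias=+0
  covered (0 px):
    · · · ·
    · · · ·
    · · · ·
    · · · ·
T1:
  2·area = 48  (B↔C swapped to make it positive)
  edge (6, 0)→(6, 8): d=(0,8) right/bottom  bias=-1
  edge (6, 8)→(0, 6): d=(-6,-2) top-left  bias=+0
  edge (0, 6)→(6, 0): d=(6,-6) top-left  bias=+0
    (2,0)@(5, 1): e=[8,40,0] → #  [on edge]
    (3,0)@(7, 1): e=[-8,44,12] → ·
    (1,1)@(3, 3): e=[24,24,0] → #  [on edge]
    (3,1)@(7, 3): e=[-8,32,24] → ·
    (0,2)@(1, 5): e=[40,8,0] → #  [on edge]
    (3,2)@(7, 5): e=[-8,20,36] → ·
    (0,3)@(1, 7): e=[40,-4,12] → ·
    (1,3)@(3, 7): e=[24,0,24] → #  [on edge]
    (3,3)@(7, 7): e=[-8,8,48] → ·
  covered (8 px):
    · · # ·
    · # # ·
    # # # ·
    · # # ·

Answer: [[2,0],[1,1],[2,1],[0,2],[1,2],[2,2],[1,3],[2,3]]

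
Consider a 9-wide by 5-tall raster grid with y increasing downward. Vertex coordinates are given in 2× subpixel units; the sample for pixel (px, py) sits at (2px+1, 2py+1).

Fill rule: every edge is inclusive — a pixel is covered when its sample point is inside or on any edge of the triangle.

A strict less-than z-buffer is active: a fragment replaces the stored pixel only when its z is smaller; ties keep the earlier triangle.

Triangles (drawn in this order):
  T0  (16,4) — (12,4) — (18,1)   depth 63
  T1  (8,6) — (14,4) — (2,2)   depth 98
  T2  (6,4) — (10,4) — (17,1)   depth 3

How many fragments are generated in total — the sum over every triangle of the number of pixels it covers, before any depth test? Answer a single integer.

T0:
  2·area = 12
  edge (16, 4)→(12, 4): d=(-4,0) inclusive
  edge (12, 4)→(18, 1): d=(6,-3) inclusive
  edge (18, 1)→(16, 4): d=(-2,3) inclusive
    (7,1)@(15, 3): e=[4,3,5] → #
    (8,1)@(17, 3): e=[4,9,-1] → ·
    (7,2)@(15, 5): e=[-4,15,1] → ·
  covered (1 px):
    · · · · · · · · ·
    · · · · · · · # ·
    · · · · · · · · ·
    · · · · · · · · ·
    · · · · · · · · ·
T1:
  2·area = 36  (B↔C swapped to make it positive)
  edge (8, 6)→(2, 2): d=(-6,-4) inclusive
  edge (2, 2)→(14, 4): d=(12,2) inclusive
  edge (14, 4)→(8, 6): d=(-6,2) inclusive
    (2,1)@(5, 3): e=[6,6,24] → #
    (3,1)@(7, 3): e=[14,2,20] → #
    (4,1)@(9, 3): e=[22,-2,16] → ·
    (8,1)@(17, 3): e=[54,-18,0] → ·  [on edge]
    (2,2)@(5, 5): e=[-6,30,12] → ·
    (3,2)@(7, 5): e=[2,26,8] → #
    (4,2)@(9, 5): e=[10,22,4] → #
    (5,2)@(11, 5): e=[18,18,0] → #  [on edge]
    (6,2)@(13, 5): e=[26,14,-4] → ·
    (2,3)@(5, 7): e=[-18,54,0] → ·  [on edge]
    (3,3)@(7, 7): e=[-10,50,-4] → ·
    (4,3)@(9, 7): e=[-2,46,-8] → ·
  covered (5 px):
    · · · · · · · · ·
    · · # # · · · · ·
    · · · # # # · · ·
    · · · · · · · · ·
    · · · · · · · · ·
T2:
  2·area = 12  (B↔C swapped to make it positive)
  edge (6, 4)→(17, 1): d=(11,-3) inclusive
  edge (17, 1)→(10, 4): d=(-7,3) inclusive
  edge (10, 4)→(6, 4): d=(-4,0) inclusive
    (8,0)@(17, 1): e=[0,0,12] → #  [on edge]
    (5,1)@(11, 3): e=[4,4,4] → #
    (6,1)@(13, 3): e=[10,-2,4] → ·
    (8,1)@(17, 3): e=[22,-14,4] → ·
    (5,2)@(11, 5): e=[26,-10,-4] → ·
    (1,3)@(3, 7): e=[24,0,-12] → ·  [on edge]
  covered (2 px):
    · · · · · · · · #
    · · · · · # · · ·
    · · · · · · · · ·
    · · · · · · · · ·
    · · · · · · · · ·

Result: 8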